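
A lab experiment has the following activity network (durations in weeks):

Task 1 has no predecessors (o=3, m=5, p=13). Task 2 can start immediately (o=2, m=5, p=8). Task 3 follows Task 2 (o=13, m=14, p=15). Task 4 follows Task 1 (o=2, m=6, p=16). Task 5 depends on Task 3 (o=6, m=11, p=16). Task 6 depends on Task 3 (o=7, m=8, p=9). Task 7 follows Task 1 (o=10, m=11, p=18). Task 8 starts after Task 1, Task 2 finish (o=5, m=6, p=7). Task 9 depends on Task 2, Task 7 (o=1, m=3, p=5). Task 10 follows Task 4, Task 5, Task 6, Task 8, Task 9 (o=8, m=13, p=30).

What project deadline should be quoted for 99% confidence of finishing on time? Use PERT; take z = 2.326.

te_Task 1 = (3 + 4·5 + 13)/6 = 36/6 = 6; σ²_Task 1 = ((13−3)/6)² = 2.778
te_Task 2 = (2 + 4·5 + 8)/6 = 30/6 = 5; σ²_Task 2 = ((8−2)/6)² = 1.000
te_Task 3 = (13 + 4·14 + 15)/6 = 84/6 = 14; σ²_Task 3 = ((15−13)/6)² = 0.111
te_Task 4 = (2 + 4·6 + 16)/6 = 42/6 = 7; σ²_Task 4 = ((16−2)/6)² = 5.444
te_Task 5 = (6 + 4·11 + 16)/6 = 66/6 = 11; σ²_Task 5 = ((16−6)/6)² = 2.778
te_Task 6 = (7 + 4·8 + 9)/6 = 48/6 = 8; σ²_Task 6 = ((9−7)/6)² = 0.111
te_Task 7 = (10 + 4·11 + 18)/6 = 72/6 = 12; σ²_Task 7 = ((18−10)/6)² = 1.778
te_Task 8 = (5 + 4·6 + 7)/6 = 36/6 = 6; σ²_Task 8 = ((7−5)/6)² = 0.111
te_Task 9 = (1 + 4·3 + 5)/6 = 18/6 = 3; σ²_Task 9 = ((5−1)/6)² = 0.444
te_Task 10 = (8 + 4·13 + 30)/6 = 90/6 = 15; σ²_Task 10 = ((30−8)/6)² = 13.444

Forward pass:
ES_Task 1 = 0; EF_Task 1 = 6
ES_Task 2 = 0; EF_Task 2 = 5
ES_Task 3 = 5; EF_Task 3 = 5+14 = 19
ES_Task 4 = 6; EF_Task 4 = 6+7 = 13
ES_Task 5 = 19; EF_Task 5 = 19+11 = 30
ES_Task 6 = 19; EF_Task 6 = 19+8 = 27
ES_Task 7 = 6; EF_Task 7 = 6+12 = 18
ES_Task 8 = max(EF_Task 1=6, EF_Task 2=5) = 6; EF_Task 8 = 6+6 = 12
ES_Task 9 = max(EF_Task 2=5, EF_Task 7=18) = 18; EF_Task 9 = 18+3 = 21
ES_Task 10 = max(EF_Task 4=13, EF_Task 5=30, EF_Task 6=27, EF_Task 8=12, EF_Task 9=21) = 30; EF_Task 10 = 30+15 = 45
Expected project duration μ = 45 weeks. Critical path: Task 2 → Task 3 → Task 5 → Task 10.

Variance along critical path = 1.000 + 0.111 + 2.778 + 13.444 = 17.333; σ = 4.163 weeks.
D = μ + z·σ = 45 + 2.326·4.163 = 54.7 weeks

54.7 weeks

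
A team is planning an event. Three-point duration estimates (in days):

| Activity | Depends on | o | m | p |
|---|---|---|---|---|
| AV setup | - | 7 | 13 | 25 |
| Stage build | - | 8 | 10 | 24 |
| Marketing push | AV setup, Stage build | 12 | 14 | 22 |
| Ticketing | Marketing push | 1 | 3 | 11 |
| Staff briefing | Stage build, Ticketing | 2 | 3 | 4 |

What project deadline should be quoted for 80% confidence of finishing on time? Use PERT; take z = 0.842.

te_AV setup = (7 + 4·13 + 25)/6 = 84/6 = 14; σ²_AV setup = ((25−7)/6)² = 9.000
te_Stage build = (8 + 4·10 + 24)/6 = 72/6 = 12; σ²_Stage build = ((24−8)/6)² = 7.111
te_Marketing push = (12 + 4·14 + 22)/6 = 90/6 = 15; σ²_Marketing push = ((22−12)/6)² = 2.778
te_Ticketing = (1 + 4·3 + 11)/6 = 24/6 = 4; σ²_Ticketing = ((11−1)/6)² = 2.778
te_Staff briefing = (2 + 4·3 + 4)/6 = 18/6 = 3; σ²_Staff briefing = ((4−2)/6)² = 0.111

Forward pass:
ES_AV setup = 0; EF_AV setup = 14
ES_Stage build = 0; EF_Stage build = 12
ES_Marketing push = max(EF_AV setup=14, EF_Stage build=12) = 14; EF_Marketing push = 14+15 = 29
ES_Ticketing = 29; EF_Ticketing = 29+4 = 33
ES_Staff briefing = max(EF_Stage build=12, EF_Ticketing=33) = 33; EF_Staff briefing = 33+3 = 36
Expected project duration μ = 36 days. Critical path: AV setup → Marketing push → Ticketing → Staff briefing.

Variance along critical path = 9.000 + 2.778 + 2.778 + 0.111 = 14.667; σ = 3.830 days.
D = μ + z·σ = 36 + 0.842·3.830 = 39.2 days

39.2 days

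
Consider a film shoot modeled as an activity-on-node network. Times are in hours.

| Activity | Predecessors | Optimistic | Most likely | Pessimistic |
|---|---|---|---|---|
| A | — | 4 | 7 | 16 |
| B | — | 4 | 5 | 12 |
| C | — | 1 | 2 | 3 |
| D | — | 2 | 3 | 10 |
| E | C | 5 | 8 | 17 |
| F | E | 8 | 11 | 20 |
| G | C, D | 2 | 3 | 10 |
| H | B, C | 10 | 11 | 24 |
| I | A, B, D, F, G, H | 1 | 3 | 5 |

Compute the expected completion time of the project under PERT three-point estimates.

te_A = (4 + 4·7 + 16)/6 = 48/6 = 8
te_B = (4 + 4·5 + 12)/6 = 36/6 = 6
te_C = (1 + 4·2 + 3)/6 = 12/6 = 2
te_D = (2 + 4·3 + 10)/6 = 24/6 = 4
te_E = (5 + 4·8 + 17)/6 = 54/6 = 9
te_F = (8 + 4·11 + 20)/6 = 72/6 = 12
te_G = (2 + 4·3 + 10)/6 = 24/6 = 4
te_H = (10 + 4·11 + 24)/6 = 78/6 = 13
te_I = (1 + 4·3 + 5)/6 = 18/6 = 3

Forward pass:
ES_A = 0; EF_A = 8
ES_B = 0; EF_B = 6
ES_C = 0; EF_C = 2
ES_D = 0; EF_D = 4
ES_E = 2; EF_E = 2+9 = 11
ES_F = 11; EF_F = 11+12 = 23
ES_G = max(EF_C=2, EF_D=4) = 4; EF_G = 4+4 = 8
ES_H = max(EF_B=6, EF_C=2) = 6; EF_H = 6+13 = 19
ES_I = max(EF_A=8, EF_B=6, EF_D=4, EF_F=23, EF_G=8, EF_H=19) = 23; EF_I = 23+3 = 26
Expected project duration μ = 26 hours. Critical path: C → E → F → I.

26 hours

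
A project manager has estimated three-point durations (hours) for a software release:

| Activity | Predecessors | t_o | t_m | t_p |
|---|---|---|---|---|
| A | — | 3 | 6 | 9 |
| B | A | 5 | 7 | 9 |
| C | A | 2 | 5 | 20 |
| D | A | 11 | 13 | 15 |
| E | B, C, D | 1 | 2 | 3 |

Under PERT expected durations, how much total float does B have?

6 hours

te_A = (3 + 4·6 + 9)/6 = 36/6 = 6
te_B = (5 + 4·7 + 9)/6 = 42/6 = 7
te_C = (2 + 4·5 + 20)/6 = 42/6 = 7
te_D = (11 + 4·13 + 15)/6 = 78/6 = 13
te_E = (1 + 4·2 + 3)/6 = 12/6 = 2

Forward pass:
ES_A = 0; EF_A = 6
ES_B = 6; EF_B = 6+7 = 13
ES_C = 6; EF_C = 6+7 = 13
ES_D = 6; EF_D = 6+13 = 19
ES_E = max(EF_B=13, EF_C=13, EF_D=19) = 19; EF_E = 19+2 = 21
Expected project duration μ = 21 hours. Critical path: A → D → E.

Backward pass:
LF_E = 21; LS_E = 21−2 = 19
LF_D = LS_E = 19; LS_D = 19−13 = 6
LF_C = LS_E = 19; LS_C = 19−7 = 12
LF_B = LS_E = 19; LS_B = 19−7 = 12
LF_A = min(LS_B=12, LS_C=12, LS_D=6) = 6; LS_A = 6−6 = 0
Slack_B = LS_B − ES_B = 12 − 6 = 6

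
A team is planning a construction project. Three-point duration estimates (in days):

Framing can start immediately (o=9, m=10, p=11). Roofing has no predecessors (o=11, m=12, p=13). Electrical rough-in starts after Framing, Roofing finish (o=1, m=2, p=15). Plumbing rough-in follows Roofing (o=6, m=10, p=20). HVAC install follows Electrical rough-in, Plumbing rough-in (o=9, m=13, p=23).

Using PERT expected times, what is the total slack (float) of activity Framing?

te_Framing = (9 + 4·10 + 11)/6 = 60/6 = 10
te_Roofing = (11 + 4·12 + 13)/6 = 72/6 = 12
te_Electrical rough-in = (1 + 4·2 + 15)/6 = 24/6 = 4
te_Plumbing rough-in = (6 + 4·10 + 20)/6 = 66/6 = 11
te_HVAC install = (9 + 4·13 + 23)/6 = 84/6 = 14

Forward pass:
ES_Framing = 0; EF_Framing = 10
ES_Roofing = 0; EF_Roofing = 12
ES_Electrical rough-in = max(EF_Framing=10, EF_Roofing=12) = 12; EF_Electrical rough-in = 12+4 = 16
ES_Plumbing rough-in = 12; EF_Plumbing rough-in = 12+11 = 23
ES_HVAC install = max(EF_Electrical rough-in=16, EF_Plumbing rough-in=23) = 23; EF_HVAC install = 23+14 = 37
Expected project duration μ = 37 days. Critical path: Roofing → Plumbing rough-in → HVAC install.

Backward pass:
LF_HVAC install = 37; LS_HVAC install = 37−14 = 23
LF_Plumbing rough-in = LS_HVAC install = 23; LS_Plumbing rough-in = 23−11 = 12
LF_Electrical rough-in = LS_HVAC install = 23; LS_Electrical rough-in = 23−4 = 19
LF_Roofing = min(LS_Electrical rough-in=19, LS_Plumbing rough-in=12) = 12; LS_Roofing = 12−12 = 0
LF_Framing = LS_Electrical rough-in = 19; LS_Framing = 19−10 = 9
Slack_Framing = LS_Framing − ES_Framing = 9 − 0 = 9

9 days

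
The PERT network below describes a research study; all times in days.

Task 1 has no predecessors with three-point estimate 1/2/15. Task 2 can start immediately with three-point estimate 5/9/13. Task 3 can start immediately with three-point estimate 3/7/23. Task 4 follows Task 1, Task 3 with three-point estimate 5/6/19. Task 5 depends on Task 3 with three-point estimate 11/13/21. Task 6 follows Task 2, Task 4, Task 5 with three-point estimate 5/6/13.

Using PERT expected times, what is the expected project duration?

te_Task 1 = (1 + 4·2 + 15)/6 = 24/6 = 4
te_Task 2 = (5 + 4·9 + 13)/6 = 54/6 = 9
te_Task 3 = (3 + 4·7 + 23)/6 = 54/6 = 9
te_Task 4 = (5 + 4·6 + 19)/6 = 48/6 = 8
te_Task 5 = (11 + 4·13 + 21)/6 = 84/6 = 14
te_Task 6 = (5 + 4·6 + 13)/6 = 42/6 = 7

Forward pass:
ES_Task 1 = 0; EF_Task 1 = 4
ES_Task 2 = 0; EF_Task 2 = 9
ES_Task 3 = 0; EF_Task 3 = 9
ES_Task 4 = max(EF_Task 1=4, EF_Task 3=9) = 9; EF_Task 4 = 9+8 = 17
ES_Task 5 = 9; EF_Task 5 = 9+14 = 23
ES_Task 6 = max(EF_Task 2=9, EF_Task 4=17, EF_Task 5=23) = 23; EF_Task 6 = 23+7 = 30
Expected project duration μ = 30 days. Critical path: Task 3 → Task 5 → Task 6.

30 days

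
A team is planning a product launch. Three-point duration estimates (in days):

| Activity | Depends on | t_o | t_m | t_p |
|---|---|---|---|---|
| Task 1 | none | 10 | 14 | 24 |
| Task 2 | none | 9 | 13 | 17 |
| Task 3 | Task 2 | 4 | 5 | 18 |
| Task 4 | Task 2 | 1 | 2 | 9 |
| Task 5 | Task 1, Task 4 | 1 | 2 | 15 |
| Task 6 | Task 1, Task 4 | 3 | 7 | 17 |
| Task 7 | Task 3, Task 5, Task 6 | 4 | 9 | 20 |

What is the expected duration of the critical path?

34 days

te_Task 1 = (10 + 4·14 + 24)/6 = 90/6 = 15
te_Task 2 = (9 + 4·13 + 17)/6 = 78/6 = 13
te_Task 3 = (4 + 4·5 + 18)/6 = 42/6 = 7
te_Task 4 = (1 + 4·2 + 9)/6 = 18/6 = 3
te_Task 5 = (1 + 4·2 + 15)/6 = 24/6 = 4
te_Task 6 = (3 + 4·7 + 17)/6 = 48/6 = 8
te_Task 7 = (4 + 4·9 + 20)/6 = 60/6 = 10

Forward pass:
ES_Task 1 = 0; EF_Task 1 = 15
ES_Task 2 = 0; EF_Task 2 = 13
ES_Task 3 = 13; EF_Task 3 = 13+7 = 20
ES_Task 4 = 13; EF_Task 4 = 13+3 = 16
ES_Task 5 = max(EF_Task 1=15, EF_Task 4=16) = 16; EF_Task 5 = 16+4 = 20
ES_Task 6 = max(EF_Task 1=15, EF_Task 4=16) = 16; EF_Task 6 = 16+8 = 24
ES_Task 7 = max(EF_Task 3=20, EF_Task 5=20, EF_Task 6=24) = 24; EF_Task 7 = 24+10 = 34
Expected project duration μ = 34 days. Critical path: Task 2 → Task 4 → Task 6 → Task 7.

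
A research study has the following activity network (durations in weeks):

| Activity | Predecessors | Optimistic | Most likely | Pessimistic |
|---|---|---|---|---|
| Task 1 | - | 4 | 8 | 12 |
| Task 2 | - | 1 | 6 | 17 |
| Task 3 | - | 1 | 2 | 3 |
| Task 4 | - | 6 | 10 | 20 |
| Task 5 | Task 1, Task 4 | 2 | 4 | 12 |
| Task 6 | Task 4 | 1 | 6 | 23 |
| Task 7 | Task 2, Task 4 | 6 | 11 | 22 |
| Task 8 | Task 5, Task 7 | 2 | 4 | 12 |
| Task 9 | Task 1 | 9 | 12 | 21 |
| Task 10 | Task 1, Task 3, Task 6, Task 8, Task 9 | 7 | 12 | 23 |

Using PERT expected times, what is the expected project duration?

te_Task 1 = (4 + 4·8 + 12)/6 = 48/6 = 8
te_Task 2 = (1 + 4·6 + 17)/6 = 42/6 = 7
te_Task 3 = (1 + 4·2 + 3)/6 = 12/6 = 2
te_Task 4 = (6 + 4·10 + 20)/6 = 66/6 = 11
te_Task 5 = (2 + 4·4 + 12)/6 = 30/6 = 5
te_Task 6 = (1 + 4·6 + 23)/6 = 48/6 = 8
te_Task 7 = (6 + 4·11 + 22)/6 = 72/6 = 12
te_Task 8 = (2 + 4·4 + 12)/6 = 30/6 = 5
te_Task 9 = (9 + 4·12 + 21)/6 = 78/6 = 13
te_Task 10 = (7 + 4·12 + 23)/6 = 78/6 = 13

Forward pass:
ES_Task 1 = 0; EF_Task 1 = 8
ES_Task 2 = 0; EF_Task 2 = 7
ES_Task 3 = 0; EF_Task 3 = 2
ES_Task 4 = 0; EF_Task 4 = 11
ES_Task 5 = max(EF_Task 1=8, EF_Task 4=11) = 11; EF_Task 5 = 11+5 = 16
ES_Task 6 = 11; EF_Task 6 = 11+8 = 19
ES_Task 7 = max(EF_Task 2=7, EF_Task 4=11) = 11; EF_Task 7 = 11+12 = 23
ES_Task 8 = max(EF_Task 5=16, EF_Task 7=23) = 23; EF_Task 8 = 23+5 = 28
ES_Task 9 = 8; EF_Task 9 = 8+13 = 21
ES_Task 10 = max(EF_Task 1=8, EF_Task 3=2, EF_Task 6=19, EF_Task 8=28, EF_Task 9=21) = 28; EF_Task 10 = 28+13 = 41
Expected project duration μ = 41 weeks. Critical path: Task 4 → Task 7 → Task 8 → Task 10.

41 weeks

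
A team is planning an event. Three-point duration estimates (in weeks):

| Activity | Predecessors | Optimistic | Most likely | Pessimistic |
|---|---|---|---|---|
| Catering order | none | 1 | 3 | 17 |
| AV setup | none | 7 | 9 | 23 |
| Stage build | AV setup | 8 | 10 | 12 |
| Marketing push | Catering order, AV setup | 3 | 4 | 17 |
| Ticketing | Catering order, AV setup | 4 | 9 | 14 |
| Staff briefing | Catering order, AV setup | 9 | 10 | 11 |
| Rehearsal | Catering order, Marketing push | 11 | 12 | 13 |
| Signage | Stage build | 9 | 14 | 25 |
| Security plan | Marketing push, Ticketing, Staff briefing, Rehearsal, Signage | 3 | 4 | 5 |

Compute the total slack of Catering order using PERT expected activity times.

13 weeks

te_Catering order = (1 + 4·3 + 17)/6 = 30/6 = 5
te_AV setup = (7 + 4·9 + 23)/6 = 66/6 = 11
te_Stage build = (8 + 4·10 + 12)/6 = 60/6 = 10
te_Marketing push = (3 + 4·4 + 17)/6 = 36/6 = 6
te_Ticketing = (4 + 4·9 + 14)/6 = 54/6 = 9
te_Staff briefing = (9 + 4·10 + 11)/6 = 60/6 = 10
te_Rehearsal = (11 + 4·12 + 13)/6 = 72/6 = 12
te_Signage = (9 + 4·14 + 25)/6 = 90/6 = 15
te_Security plan = (3 + 4·4 + 5)/6 = 24/6 = 4

Forward pass:
ES_Catering order = 0; EF_Catering order = 5
ES_AV setup = 0; EF_AV setup = 11
ES_Stage build = 11; EF_Stage build = 11+10 = 21
ES_Marketing push = max(EF_Catering order=5, EF_AV setup=11) = 11; EF_Marketing push = 11+6 = 17
ES_Ticketing = max(EF_Catering order=5, EF_AV setup=11) = 11; EF_Ticketing = 11+9 = 20
ES_Staff briefing = max(EF_Catering order=5, EF_AV setup=11) = 11; EF_Staff briefing = 11+10 = 21
ES_Rehearsal = max(EF_Catering order=5, EF_Marketing push=17) = 17; EF_Rehearsal = 17+12 = 29
ES_Signage = 21; EF_Signage = 21+15 = 36
ES_Security plan = max(EF_Marketing push=17, EF_Ticketing=20, EF_Staff briefing=21, EF_Rehearsal=29, EF_Signage=36) = 36; EF_Security plan = 36+4 = 40
Expected project duration μ = 40 weeks. Critical path: AV setup → Stage build → Signage → Security plan.

Backward pass:
LF_Security plan = 40; LS_Security plan = 40−4 = 36
LF_Signage = LS_Security plan = 36; LS_Signage = 36−15 = 21
LF_Rehearsal = LS_Security plan = 36; LS_Rehearsal = 36−12 = 24
LF_Staff briefing = LS_Security plan = 36; LS_Staff briefing = 36−10 = 26
LF_Ticketing = LS_Security plan = 36; LS_Ticketing = 36−9 = 27
LF_Marketing push = min(LS_Rehearsal=24, LS_Security plan=36) = 24; LS_Marketing push = 24−6 = 18
LF_Stage build = LS_Signage = 21; LS_Stage build = 21−10 = 11
LF_AV setup = min(LS_Stage build=11, LS_Marketing push=18, LS_Ticketing=27, LS_Staff briefing=26) = 11; LS_AV setup = 11−11 = 0
LF_Catering order = min(LS_Marketing push=18, LS_Ticketing=27, LS_Staff briefing=26, LS_Rehearsal=24) = 18; LS_Catering order = 18−5 = 13
Slack_Catering order = LS_Catering order − ES_Catering order = 13 − 0 = 13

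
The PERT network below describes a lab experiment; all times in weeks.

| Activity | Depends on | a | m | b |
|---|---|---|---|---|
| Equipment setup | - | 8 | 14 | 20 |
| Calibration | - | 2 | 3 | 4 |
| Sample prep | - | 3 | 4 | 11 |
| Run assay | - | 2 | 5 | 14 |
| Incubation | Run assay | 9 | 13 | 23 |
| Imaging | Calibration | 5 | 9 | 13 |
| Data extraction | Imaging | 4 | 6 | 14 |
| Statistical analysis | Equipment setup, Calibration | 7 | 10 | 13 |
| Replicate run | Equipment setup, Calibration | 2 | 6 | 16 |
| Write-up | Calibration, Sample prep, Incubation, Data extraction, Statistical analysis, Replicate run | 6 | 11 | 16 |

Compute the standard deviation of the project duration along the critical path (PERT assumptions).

2.79 weeks

te_Equipment setup = (8 + 4·14 + 20)/6 = 84/6 = 14; σ²_Equipment setup = ((20−8)/6)² = 4.000
te_Calibration = (2 + 4·3 + 4)/6 = 18/6 = 3; σ²_Calibration = ((4−2)/6)² = 0.111
te_Sample prep = (3 + 4·4 + 11)/6 = 30/6 = 5; σ²_Sample prep = ((11−3)/6)² = 1.778
te_Run assay = (2 + 4·5 + 14)/6 = 36/6 = 6; σ²_Run assay = ((14−2)/6)² = 4.000
te_Incubation = (9 + 4·13 + 23)/6 = 84/6 = 14; σ²_Incubation = ((23−9)/6)² = 5.444
te_Imaging = (5 + 4·9 + 13)/6 = 54/6 = 9; σ²_Imaging = ((13−5)/6)² = 1.778
te_Data extraction = (4 + 4·6 + 14)/6 = 42/6 = 7; σ²_Data extraction = ((14−4)/6)² = 2.778
te_Statistical analysis = (7 + 4·10 + 13)/6 = 60/6 = 10; σ²_Statistical analysis = ((13−7)/6)² = 1.000
te_Replicate run = (2 + 4·6 + 16)/6 = 42/6 = 7; σ²_Replicate run = ((16−2)/6)² = 5.444
te_Write-up = (6 + 4·11 + 16)/6 = 66/6 = 11; σ²_Write-up = ((16−6)/6)² = 2.778

Forward pass:
ES_Equipment setup = 0; EF_Equipment setup = 14
ES_Calibration = 0; EF_Calibration = 3
ES_Sample prep = 0; EF_Sample prep = 5
ES_Run assay = 0; EF_Run assay = 6
ES_Incubation = 6; EF_Incubation = 6+14 = 20
ES_Imaging = 3; EF_Imaging = 3+9 = 12
ES_Data extraction = 12; EF_Data extraction = 12+7 = 19
ES_Statistical analysis = max(EF_Equipment setup=14, EF_Calibration=3) = 14; EF_Statistical analysis = 14+10 = 24
ES_Replicate run = max(EF_Equipment setup=14, EF_Calibration=3) = 14; EF_Replicate run = 14+7 = 21
ES_Write-up = max(EF_Calibration=3, EF_Sample prep=5, EF_Incubation=20, EF_Data extraction=19, EF_Statistical analysis=24, EF_Replicate run=21) = 24; EF_Write-up = 24+11 = 35
Expected project duration μ = 35 weeks. Critical path: Equipment setup → Statistical analysis → Write-up.

Variance along critical path = 4.000 + 1.000 + 2.778 = 7.778
σ = √7.778 = 2.789 weeks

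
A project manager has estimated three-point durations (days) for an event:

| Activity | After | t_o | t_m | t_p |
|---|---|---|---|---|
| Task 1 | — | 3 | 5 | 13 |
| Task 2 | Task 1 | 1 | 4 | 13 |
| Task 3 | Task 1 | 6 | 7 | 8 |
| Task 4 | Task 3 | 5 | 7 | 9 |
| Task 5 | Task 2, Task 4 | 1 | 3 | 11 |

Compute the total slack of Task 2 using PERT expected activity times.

9 days

te_Task 1 = (3 + 4·5 + 13)/6 = 36/6 = 6
te_Task 2 = (1 + 4·4 + 13)/6 = 30/6 = 5
te_Task 3 = (6 + 4·7 + 8)/6 = 42/6 = 7
te_Task 4 = (5 + 4·7 + 9)/6 = 42/6 = 7
te_Task 5 = (1 + 4·3 + 11)/6 = 24/6 = 4

Forward pass:
ES_Task 1 = 0; EF_Task 1 = 6
ES_Task 2 = 6; EF_Task 2 = 6+5 = 11
ES_Task 3 = 6; EF_Task 3 = 6+7 = 13
ES_Task 4 = 13; EF_Task 4 = 13+7 = 20
ES_Task 5 = max(EF_Task 2=11, EF_Task 4=20) = 20; EF_Task 5 = 20+4 = 24
Expected project duration μ = 24 days. Critical path: Task 1 → Task 3 → Task 4 → Task 5.

Backward pass:
LF_Task 5 = 24; LS_Task 5 = 24−4 = 20
LF_Task 4 = LS_Task 5 = 20; LS_Task 4 = 20−7 = 13
LF_Task 3 = LS_Task 4 = 13; LS_Task 3 = 13−7 = 6
LF_Task 2 = LS_Task 5 = 20; LS_Task 2 = 20−5 = 15
LF_Task 1 = min(LS_Task 2=15, LS_Task 3=6) = 6; LS_Task 1 = 6−6 = 0
Slack_Task 2 = LS_Task 2 − ES_Task 2 = 15 − 6 = 9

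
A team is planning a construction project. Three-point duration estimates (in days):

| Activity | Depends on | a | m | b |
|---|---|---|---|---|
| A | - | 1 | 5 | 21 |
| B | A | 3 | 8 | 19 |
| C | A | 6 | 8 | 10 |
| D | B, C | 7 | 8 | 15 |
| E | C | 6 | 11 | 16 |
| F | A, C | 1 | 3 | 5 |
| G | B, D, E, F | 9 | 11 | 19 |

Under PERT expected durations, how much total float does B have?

te_A = (1 + 4·5 + 21)/6 = 42/6 = 7
te_B = (3 + 4·8 + 19)/6 = 54/6 = 9
te_C = (6 + 4·8 + 10)/6 = 48/6 = 8
te_D = (7 + 4·8 + 15)/6 = 54/6 = 9
te_E = (6 + 4·11 + 16)/6 = 66/6 = 11
te_F = (1 + 4·3 + 5)/6 = 18/6 = 3
te_G = (9 + 4·11 + 19)/6 = 72/6 = 12

Forward pass:
ES_A = 0; EF_A = 7
ES_B = 7; EF_B = 7+9 = 16
ES_C = 7; EF_C = 7+8 = 15
ES_D = max(EF_B=16, EF_C=15) = 16; EF_D = 16+9 = 25
ES_E = 15; EF_E = 15+11 = 26
ES_F = max(EF_A=7, EF_C=15) = 15; EF_F = 15+3 = 18
ES_G = max(EF_B=16, EF_D=25, EF_E=26, EF_F=18) = 26; EF_G = 26+12 = 38
Expected project duration μ = 38 days. Critical path: A → C → E → G.

Backward pass:
LF_G = 38; LS_G = 38−12 = 26
LF_F = LS_G = 26; LS_F = 26−3 = 23
LF_E = LS_G = 26; LS_E = 26−11 = 15
LF_D = LS_G = 26; LS_D = 26−9 = 17
LF_C = min(LS_D=17, LS_E=15, LS_F=23) = 15; LS_C = 15−8 = 7
LF_B = min(LS_D=17, LS_G=26) = 17; LS_B = 17−9 = 8
LF_A = min(LS_B=8, LS_C=7, LS_F=23) = 7; LS_A = 7−7 = 0
Slack_B = LS_B − ES_B = 8 − 7 = 1

1 days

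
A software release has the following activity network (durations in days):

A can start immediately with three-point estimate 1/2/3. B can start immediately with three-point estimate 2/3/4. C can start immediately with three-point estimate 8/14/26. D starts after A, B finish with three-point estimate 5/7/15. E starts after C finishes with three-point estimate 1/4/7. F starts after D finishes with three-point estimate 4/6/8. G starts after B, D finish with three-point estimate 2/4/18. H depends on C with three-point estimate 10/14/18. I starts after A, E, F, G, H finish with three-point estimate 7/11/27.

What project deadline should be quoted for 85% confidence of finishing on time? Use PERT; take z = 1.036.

46.8 days

te_A = (1 + 4·2 + 3)/6 = 12/6 = 2; σ²_A = ((3−1)/6)² = 0.111
te_B = (2 + 4·3 + 4)/6 = 18/6 = 3; σ²_B = ((4−2)/6)² = 0.111
te_C = (8 + 4·14 + 26)/6 = 90/6 = 15; σ²_C = ((26−8)/6)² = 9.000
te_D = (5 + 4·7 + 15)/6 = 48/6 = 8; σ²_D = ((15−5)/6)² = 2.778
te_E = (1 + 4·4 + 7)/6 = 24/6 = 4; σ²_E = ((7−1)/6)² = 1.000
te_F = (4 + 4·6 + 8)/6 = 36/6 = 6; σ²_F = ((8−4)/6)² = 0.444
te_G = (2 + 4·4 + 18)/6 = 36/6 = 6; σ²_G = ((18−2)/6)² = 7.111
te_H = (10 + 4·14 + 18)/6 = 84/6 = 14; σ²_H = ((18−10)/6)² = 1.778
te_I = (7 + 4·11 + 27)/6 = 78/6 = 13; σ²_I = ((27−7)/6)² = 11.111

Forward pass:
ES_A = 0; EF_A = 2
ES_B = 0; EF_B = 3
ES_C = 0; EF_C = 15
ES_D = max(EF_A=2, EF_B=3) = 3; EF_D = 3+8 = 11
ES_E = 15; EF_E = 15+4 = 19
ES_F = 11; EF_F = 11+6 = 17
ES_G = max(EF_B=3, EF_D=11) = 11; EF_G = 11+6 = 17
ES_H = 15; EF_H = 15+14 = 29
ES_I = max(EF_A=2, EF_E=19, EF_F=17, EF_G=17, EF_H=29) = 29; EF_I = 29+13 = 42
Expected project duration μ = 42 days. Critical path: C → H → I.

Variance along critical path = 9.000 + 1.778 + 11.111 = 21.889; σ = 4.679 days.
D = μ + z·σ = 42 + 1.036·4.679 = 46.8 days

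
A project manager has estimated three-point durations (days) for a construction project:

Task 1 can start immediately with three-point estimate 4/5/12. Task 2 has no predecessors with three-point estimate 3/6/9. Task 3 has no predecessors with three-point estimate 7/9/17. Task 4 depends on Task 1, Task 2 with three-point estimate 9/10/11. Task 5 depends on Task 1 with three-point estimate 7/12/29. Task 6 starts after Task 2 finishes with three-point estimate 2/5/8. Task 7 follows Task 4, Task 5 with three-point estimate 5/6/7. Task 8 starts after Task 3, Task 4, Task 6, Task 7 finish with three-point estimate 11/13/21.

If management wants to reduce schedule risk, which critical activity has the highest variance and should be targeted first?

te_Task 1 = (4 + 4·5 + 12)/6 = 36/6 = 6; σ²_Task 1 = ((12−4)/6)² = 1.778
te_Task 2 = (3 + 4·6 + 9)/6 = 36/6 = 6; σ²_Task 2 = ((9−3)/6)² = 1.000
te_Task 3 = (7 + 4·9 + 17)/6 = 60/6 = 10; σ²_Task 3 = ((17−7)/6)² = 2.778
te_Task 4 = (9 + 4·10 + 11)/6 = 60/6 = 10; σ²_Task 4 = ((11−9)/6)² = 0.111
te_Task 5 = (7 + 4·12 + 29)/6 = 84/6 = 14; σ²_Task 5 = ((29−7)/6)² = 13.444
te_Task 6 = (2 + 4·5 + 8)/6 = 30/6 = 5; σ²_Task 6 = ((8−2)/6)² = 1.000
te_Task 7 = (5 + 4·6 + 7)/6 = 36/6 = 6; σ²_Task 7 = ((7−5)/6)² = 0.111
te_Task 8 = (11 + 4·13 + 21)/6 = 84/6 = 14; σ²_Task 8 = ((21−11)/6)² = 2.778

Forward pass:
ES_Task 1 = 0; EF_Task 1 = 6
ES_Task 2 = 0; EF_Task 2 = 6
ES_Task 3 = 0; EF_Task 3 = 10
ES_Task 4 = max(EF_Task 1=6, EF_Task 2=6) = 6; EF_Task 4 = 6+10 = 16
ES_Task 5 = 6; EF_Task 5 = 6+14 = 20
ES_Task 6 = 6; EF_Task 6 = 6+5 = 11
ES_Task 7 = max(EF_Task 4=16, EF_Task 5=20) = 20; EF_Task 7 = 20+6 = 26
ES_Task 8 = max(EF_Task 3=10, EF_Task 4=16, EF_Task 6=11, EF_Task 7=26) = 26; EF_Task 8 = 26+14 = 40
Expected project duration μ = 40 days. Critical path: Task 1 → Task 5 → Task 7 → Task 8.

Variances on critical path: σ²_Task 1=1.778, σ²_Task 5=13.444, σ²_Task 7=0.111, σ²_Task 8=2.778.
Largest is σ²_Task 5 = 13.444.

Task 5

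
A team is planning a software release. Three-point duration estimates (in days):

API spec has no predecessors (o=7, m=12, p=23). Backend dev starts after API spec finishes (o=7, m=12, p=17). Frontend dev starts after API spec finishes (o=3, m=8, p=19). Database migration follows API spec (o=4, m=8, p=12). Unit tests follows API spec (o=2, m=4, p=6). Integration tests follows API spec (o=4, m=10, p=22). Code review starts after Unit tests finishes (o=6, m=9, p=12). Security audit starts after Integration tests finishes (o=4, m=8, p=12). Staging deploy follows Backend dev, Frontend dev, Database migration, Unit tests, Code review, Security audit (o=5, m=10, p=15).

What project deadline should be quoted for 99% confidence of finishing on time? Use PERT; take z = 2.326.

52.6 days

te_API spec = (7 + 4·12 + 23)/6 = 78/6 = 13; σ²_API spec = ((23−7)/6)² = 7.111
te_Backend dev = (7 + 4·12 + 17)/6 = 72/6 = 12; σ²_Backend dev = ((17−7)/6)² = 2.778
te_Frontend dev = (3 + 4·8 + 19)/6 = 54/6 = 9; σ²_Frontend dev = ((19−3)/6)² = 7.111
te_Database migration = (4 + 4·8 + 12)/6 = 48/6 = 8; σ²_Database migration = ((12−4)/6)² = 1.778
te_Unit tests = (2 + 4·4 + 6)/6 = 24/6 = 4; σ²_Unit tests = ((6−2)/6)² = 0.444
te_Integration tests = (4 + 4·10 + 22)/6 = 66/6 = 11; σ²_Integration tests = ((22−4)/6)² = 9.000
te_Code review = (6 + 4·9 + 12)/6 = 54/6 = 9; σ²_Code review = ((12−6)/6)² = 1.000
te_Security audit = (4 + 4·8 + 12)/6 = 48/6 = 8; σ²_Security audit = ((12−4)/6)² = 1.778
te_Staging deploy = (5 + 4·10 + 15)/6 = 60/6 = 10; σ²_Staging deploy = ((15−5)/6)² = 2.778

Forward pass:
ES_API spec = 0; EF_API spec = 13
ES_Backend dev = 13; EF_Backend dev = 13+12 = 25
ES_Frontend dev = 13; EF_Frontend dev = 13+9 = 22
ES_Database migration = 13; EF_Database migration = 13+8 = 21
ES_Unit tests = 13; EF_Unit tests = 13+4 = 17
ES_Integration tests = 13; EF_Integration tests = 13+11 = 24
ES_Code review = 17; EF_Code review = 17+9 = 26
ES_Security audit = 24; EF_Security audit = 24+8 = 32
ES_Staging deploy = max(EF_Backend dev=25, EF_Frontend dev=22, EF_Database migration=21, EF_Unit tests=17, EF_Code review=26, EF_Security audit=32) = 32; EF_Staging deploy = 32+10 = 42
Expected project duration μ = 42 days. Critical path: API spec → Integration tests → Security audit → Staging deploy.

Variance along critical path = 7.111 + 9.000 + 1.778 + 2.778 = 20.667; σ = 4.546 days.
D = μ + z·σ = 42 + 2.326·4.546 = 52.6 days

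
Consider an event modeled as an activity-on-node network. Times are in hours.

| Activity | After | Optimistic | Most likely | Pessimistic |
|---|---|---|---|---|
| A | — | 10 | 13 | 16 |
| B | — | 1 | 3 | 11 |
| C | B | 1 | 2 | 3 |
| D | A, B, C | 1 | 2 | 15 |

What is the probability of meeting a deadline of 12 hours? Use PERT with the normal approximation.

0.024

te_A = (10 + 4·13 + 16)/6 = 78/6 = 13; σ²_A = ((16−10)/6)² = 1.000
te_B = (1 + 4·3 + 11)/6 = 24/6 = 4; σ²_B = ((11−1)/6)² = 2.778
te_C = (1 + 4·2 + 3)/6 = 12/6 = 2; σ²_C = ((3−1)/6)² = 0.111
te_D = (1 + 4·2 + 15)/6 = 24/6 = 4; σ²_D = ((15−1)/6)² = 5.444

Forward pass:
ES_A = 0; EF_A = 13
ES_B = 0; EF_B = 4
ES_C = 4; EF_C = 4+2 = 6
ES_D = max(EF_A=13, EF_B=4, EF_C=6) = 13; EF_D = 13+4 = 17
Expected project duration μ = 17 hours. Critical path: A → D.

Variance along critical path = 1.000 + 5.444 = 6.444; σ = √6.444 = 2.539 hours.
Z = (12 − 17) / 2.539 = -1.970
P(T ≤ 12) = Φ(-1.970) ≈ 0.024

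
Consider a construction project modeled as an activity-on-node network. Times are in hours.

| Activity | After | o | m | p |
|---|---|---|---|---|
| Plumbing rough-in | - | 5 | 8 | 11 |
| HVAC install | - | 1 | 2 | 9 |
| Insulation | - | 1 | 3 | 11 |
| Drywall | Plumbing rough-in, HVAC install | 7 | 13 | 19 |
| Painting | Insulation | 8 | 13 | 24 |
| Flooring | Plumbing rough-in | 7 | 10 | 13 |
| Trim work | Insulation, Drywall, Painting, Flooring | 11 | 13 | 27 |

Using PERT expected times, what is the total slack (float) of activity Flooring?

3 hours

te_Plumbing rough-in = (5 + 4·8 + 11)/6 = 48/6 = 8
te_HVAC install = (1 + 4·2 + 9)/6 = 18/6 = 3
te_Insulation = (1 + 4·3 + 11)/6 = 24/6 = 4
te_Drywall = (7 + 4·13 + 19)/6 = 78/6 = 13
te_Painting = (8 + 4·13 + 24)/6 = 84/6 = 14
te_Flooring = (7 + 4·10 + 13)/6 = 60/6 = 10
te_Trim work = (11 + 4·13 + 27)/6 = 90/6 = 15

Forward pass:
ES_Plumbing rough-in = 0; EF_Plumbing rough-in = 8
ES_HVAC install = 0; EF_HVAC install = 3
ES_Insulation = 0; EF_Insulation = 4
ES_Drywall = max(EF_Plumbing rough-in=8, EF_HVAC install=3) = 8; EF_Drywall = 8+13 = 21
ES_Painting = 4; EF_Painting = 4+14 = 18
ES_Flooring = 8; EF_Flooring = 8+10 = 18
ES_Trim work = max(EF_Insulation=4, EF_Drywall=21, EF_Painting=18, EF_Flooring=18) = 21; EF_Trim work = 21+15 = 36
Expected project duration μ = 36 hours. Critical path: Plumbing rough-in → Drywall → Trim work.

Backward pass:
LF_Trim work = 36; LS_Trim work = 36−15 = 21
LF_Flooring = LS_Trim work = 21; LS_Flooring = 21−10 = 11
LF_Painting = LS_Trim work = 21; LS_Painting = 21−14 = 7
LF_Drywall = LS_Trim work = 21; LS_Drywall = 21−13 = 8
LF_Insulation = min(LS_Painting=7, LS_Trim work=21) = 7; LS_Insulation = 7−4 = 3
LF_HVAC install = LS_Drywall = 8; LS_HVAC install = 8−3 = 5
LF_Plumbing rough-in = min(LS_Drywall=8, LS_Flooring=11) = 8; LS_Plumbing rough-in = 8−8 = 0
Slack_Flooring = LS_Flooring − ES_Flooring = 11 − 8 = 3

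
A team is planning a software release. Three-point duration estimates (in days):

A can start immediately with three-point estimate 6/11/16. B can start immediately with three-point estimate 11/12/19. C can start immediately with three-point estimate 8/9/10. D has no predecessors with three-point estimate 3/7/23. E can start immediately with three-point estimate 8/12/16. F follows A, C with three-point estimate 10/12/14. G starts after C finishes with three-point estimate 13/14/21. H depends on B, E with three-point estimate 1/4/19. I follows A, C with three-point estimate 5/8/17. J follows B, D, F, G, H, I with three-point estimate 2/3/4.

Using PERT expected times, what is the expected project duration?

te_A = (6 + 4·11 + 16)/6 = 66/6 = 11
te_B = (11 + 4·12 + 19)/6 = 78/6 = 13
te_C = (8 + 4·9 + 10)/6 = 54/6 = 9
te_D = (3 + 4·7 + 23)/6 = 54/6 = 9
te_E = (8 + 4·12 + 16)/6 = 72/6 = 12
te_F = (10 + 4·12 + 14)/6 = 72/6 = 12
te_G = (13 + 4·14 + 21)/6 = 90/6 = 15
te_H = (1 + 4·4 + 19)/6 = 36/6 = 6
te_I = (5 + 4·8 + 17)/6 = 54/6 = 9
te_J = (2 + 4·3 + 4)/6 = 18/6 = 3

Forward pass:
ES_A = 0; EF_A = 11
ES_B = 0; EF_B = 13
ES_C = 0; EF_C = 9
ES_D = 0; EF_D = 9
ES_E = 0; EF_E = 12
ES_F = max(EF_A=11, EF_C=9) = 11; EF_F = 11+12 = 23
ES_G = 9; EF_G = 9+15 = 24
ES_H = max(EF_B=13, EF_E=12) = 13; EF_H = 13+6 = 19
ES_I = max(EF_A=11, EF_C=9) = 11; EF_I = 11+9 = 20
ES_J = max(EF_B=13, EF_D=9, EF_F=23, EF_G=24, EF_H=19, EF_I=20) = 24; EF_J = 24+3 = 27
Expected project duration μ = 27 days. Critical path: C → G → J.

27 days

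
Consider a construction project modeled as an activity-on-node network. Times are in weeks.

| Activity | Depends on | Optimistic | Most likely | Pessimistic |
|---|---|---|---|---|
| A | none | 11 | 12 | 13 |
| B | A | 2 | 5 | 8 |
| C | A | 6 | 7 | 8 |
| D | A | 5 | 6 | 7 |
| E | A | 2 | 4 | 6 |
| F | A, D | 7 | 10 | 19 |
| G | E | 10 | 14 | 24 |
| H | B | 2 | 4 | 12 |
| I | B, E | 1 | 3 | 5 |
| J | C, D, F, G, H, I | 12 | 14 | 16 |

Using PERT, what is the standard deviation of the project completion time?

2.54 weeks

te_A = (11 + 4·12 + 13)/6 = 72/6 = 12; σ²_A = ((13−11)/6)² = 0.111
te_B = (2 + 4·5 + 8)/6 = 30/6 = 5; σ²_B = ((8−2)/6)² = 1.000
te_C = (6 + 4·7 + 8)/6 = 42/6 = 7; σ²_C = ((8−6)/6)² = 0.111
te_D = (5 + 4·6 + 7)/6 = 36/6 = 6; σ²_D = ((7−5)/6)² = 0.111
te_E = (2 + 4·4 + 6)/6 = 24/6 = 4; σ²_E = ((6−2)/6)² = 0.444
te_F = (7 + 4·10 + 19)/6 = 66/6 = 11; σ²_F = ((19−7)/6)² = 4.000
te_G = (10 + 4·14 + 24)/6 = 90/6 = 15; σ²_G = ((24−10)/6)² = 5.444
te_H = (2 + 4·4 + 12)/6 = 30/6 = 5; σ²_H = ((12−2)/6)² = 2.778
te_I = (1 + 4·3 + 5)/6 = 18/6 = 3; σ²_I = ((5−1)/6)² = 0.444
te_J = (12 + 4·14 + 16)/6 = 84/6 = 14; σ²_J = ((16−12)/6)² = 0.444

Forward pass:
ES_A = 0; EF_A = 12
ES_B = 12; EF_B = 12+5 = 17
ES_C = 12; EF_C = 12+7 = 19
ES_D = 12; EF_D = 12+6 = 18
ES_E = 12; EF_E = 12+4 = 16
ES_F = max(EF_A=12, EF_D=18) = 18; EF_F = 18+11 = 29
ES_G = 16; EF_G = 16+15 = 31
ES_H = 17; EF_H = 17+5 = 22
ES_I = max(EF_B=17, EF_E=16) = 17; EF_I = 17+3 = 20
ES_J = max(EF_C=19, EF_D=18, EF_F=29, EF_G=31, EF_H=22, EF_I=20) = 31; EF_J = 31+14 = 45
Expected project duration μ = 45 weeks. Critical path: A → E → G → J.

Variance along critical path = 0.111 + 0.444 + 5.444 + 0.444 = 6.444
σ = √6.444 = 2.539 weeks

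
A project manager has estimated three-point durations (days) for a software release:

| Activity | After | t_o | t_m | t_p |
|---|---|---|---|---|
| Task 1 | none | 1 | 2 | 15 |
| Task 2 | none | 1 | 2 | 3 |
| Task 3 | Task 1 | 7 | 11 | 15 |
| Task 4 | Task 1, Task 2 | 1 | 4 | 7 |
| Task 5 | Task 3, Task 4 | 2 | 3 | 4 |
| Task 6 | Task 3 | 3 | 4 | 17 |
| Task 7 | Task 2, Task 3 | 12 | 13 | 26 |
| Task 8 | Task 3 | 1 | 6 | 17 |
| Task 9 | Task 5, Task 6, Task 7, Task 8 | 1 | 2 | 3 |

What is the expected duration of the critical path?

32 days

te_Task 1 = (1 + 4·2 + 15)/6 = 24/6 = 4
te_Task 2 = (1 + 4·2 + 3)/6 = 12/6 = 2
te_Task 3 = (7 + 4·11 + 15)/6 = 66/6 = 11
te_Task 4 = (1 + 4·4 + 7)/6 = 24/6 = 4
te_Task 5 = (2 + 4·3 + 4)/6 = 18/6 = 3
te_Task 6 = (3 + 4·4 + 17)/6 = 36/6 = 6
te_Task 7 = (12 + 4·13 + 26)/6 = 90/6 = 15
te_Task 8 = (1 + 4·6 + 17)/6 = 42/6 = 7
te_Task 9 = (1 + 4·2 + 3)/6 = 12/6 = 2

Forward pass:
ES_Task 1 = 0; EF_Task 1 = 4
ES_Task 2 = 0; EF_Task 2 = 2
ES_Task 3 = 4; EF_Task 3 = 4+11 = 15
ES_Task 4 = max(EF_Task 1=4, EF_Task 2=2) = 4; EF_Task 4 = 4+4 = 8
ES_Task 5 = max(EF_Task 3=15, EF_Task 4=8) = 15; EF_Task 5 = 15+3 = 18
ES_Task 6 = 15; EF_Task 6 = 15+6 = 21
ES_Task 7 = max(EF_Task 2=2, EF_Task 3=15) = 15; EF_Task 7 = 15+15 = 30
ES_Task 8 = 15; EF_Task 8 = 15+7 = 22
ES_Task 9 = max(EF_Task 5=18, EF_Task 6=21, EF_Task 7=30, EF_Task 8=22) = 30; EF_Task 9 = 30+2 = 32
Expected project duration μ = 32 days. Critical path: Task 1 → Task 3 → Task 7 → Task 9.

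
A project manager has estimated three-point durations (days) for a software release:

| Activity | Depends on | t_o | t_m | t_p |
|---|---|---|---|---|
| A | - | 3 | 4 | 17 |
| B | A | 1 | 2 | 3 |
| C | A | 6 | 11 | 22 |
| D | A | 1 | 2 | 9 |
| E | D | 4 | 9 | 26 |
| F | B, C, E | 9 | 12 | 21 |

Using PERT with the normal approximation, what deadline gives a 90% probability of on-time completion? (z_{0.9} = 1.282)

39.4 days

te_A = (3 + 4·4 + 17)/6 = 36/6 = 6; σ²_A = ((17−3)/6)² = 5.444
te_B = (1 + 4·2 + 3)/6 = 12/6 = 2; σ²_B = ((3−1)/6)² = 0.111
te_C = (6 + 4·11 + 22)/6 = 72/6 = 12; σ²_C = ((22−6)/6)² = 7.111
te_D = (1 + 4·2 + 9)/6 = 18/6 = 3; σ²_D = ((9−1)/6)² = 1.778
te_E = (4 + 4·9 + 26)/6 = 66/6 = 11; σ²_E = ((26−4)/6)² = 13.444
te_F = (9 + 4·12 + 21)/6 = 78/6 = 13; σ²_F = ((21−9)/6)² = 4.000

Forward pass:
ES_A = 0; EF_A = 6
ES_B = 6; EF_B = 6+2 = 8
ES_C = 6; EF_C = 6+12 = 18
ES_D = 6; EF_D = 6+3 = 9
ES_E = 9; EF_E = 9+11 = 20
ES_F = max(EF_B=8, EF_C=18, EF_E=20) = 20; EF_F = 20+13 = 33
Expected project duration μ = 33 days. Critical path: A → D → E → F.

Variance along critical path = 5.444 + 1.778 + 13.444 + 4.000 = 24.667; σ = 4.967 days.
D = μ + z·σ = 33 + 1.282·4.967 = 39.4 days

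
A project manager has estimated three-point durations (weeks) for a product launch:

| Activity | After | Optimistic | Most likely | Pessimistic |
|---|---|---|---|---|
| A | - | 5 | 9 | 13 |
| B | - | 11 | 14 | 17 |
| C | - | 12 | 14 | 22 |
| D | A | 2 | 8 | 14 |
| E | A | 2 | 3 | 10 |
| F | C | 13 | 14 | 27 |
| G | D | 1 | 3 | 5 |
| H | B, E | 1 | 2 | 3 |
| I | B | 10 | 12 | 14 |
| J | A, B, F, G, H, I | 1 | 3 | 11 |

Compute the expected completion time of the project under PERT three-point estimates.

te_A = (5 + 4·9 + 13)/6 = 54/6 = 9
te_B = (11 + 4·14 + 17)/6 = 84/6 = 14
te_C = (12 + 4·14 + 22)/6 = 90/6 = 15
te_D = (2 + 4·8 + 14)/6 = 48/6 = 8
te_E = (2 + 4·3 + 10)/6 = 24/6 = 4
te_F = (13 + 4·14 + 27)/6 = 96/6 = 16
te_G = (1 + 4·3 + 5)/6 = 18/6 = 3
te_H = (1 + 4·2 + 3)/6 = 12/6 = 2
te_I = (10 + 4·12 + 14)/6 = 72/6 = 12
te_J = (1 + 4·3 + 11)/6 = 24/6 = 4

Forward pass:
ES_A = 0; EF_A = 9
ES_B = 0; EF_B = 14
ES_C = 0; EF_C = 15
ES_D = 9; EF_D = 9+8 = 17
ES_E = 9; EF_E = 9+4 = 13
ES_F = 15; EF_F = 15+16 = 31
ES_G = 17; EF_G = 17+3 = 20
ES_H = max(EF_B=14, EF_E=13) = 14; EF_H = 14+2 = 16
ES_I = 14; EF_I = 14+12 = 26
ES_J = max(EF_A=9, EF_B=14, EF_F=31, EF_G=20, EF_H=16, EF_I=26) = 31; EF_J = 31+4 = 35
Expected project duration μ = 35 weeks. Critical path: C → F → J.

35 weeks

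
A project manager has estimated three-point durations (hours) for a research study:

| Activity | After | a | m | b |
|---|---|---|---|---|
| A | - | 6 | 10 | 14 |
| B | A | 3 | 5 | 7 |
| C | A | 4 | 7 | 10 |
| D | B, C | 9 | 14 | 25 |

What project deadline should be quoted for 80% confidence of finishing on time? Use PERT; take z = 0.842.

te_A = (6 + 4·10 + 14)/6 = 60/6 = 10; σ²_A = ((14−6)/6)² = 1.778
te_B = (3 + 4·5 + 7)/6 = 30/6 = 5; σ²_B = ((7−3)/6)² = 0.444
te_C = (4 + 4·7 + 10)/6 = 42/6 = 7; σ²_C = ((10−4)/6)² = 1.000
te_D = (9 + 4·14 + 25)/6 = 90/6 = 15; σ²_D = ((25−9)/6)² = 7.111

Forward pass:
ES_A = 0; EF_A = 10
ES_B = 10; EF_B = 10+5 = 15
ES_C = 10; EF_C = 10+7 = 17
ES_D = max(EF_B=15, EF_C=17) = 17; EF_D = 17+15 = 32
Expected project duration μ = 32 hours. Critical path: A → C → D.

Variance along critical path = 1.778 + 1.000 + 7.111 = 9.889; σ = 3.145 hours.
D = μ + z·σ = 32 + 0.842·3.145 = 34.6 hours

34.6 hours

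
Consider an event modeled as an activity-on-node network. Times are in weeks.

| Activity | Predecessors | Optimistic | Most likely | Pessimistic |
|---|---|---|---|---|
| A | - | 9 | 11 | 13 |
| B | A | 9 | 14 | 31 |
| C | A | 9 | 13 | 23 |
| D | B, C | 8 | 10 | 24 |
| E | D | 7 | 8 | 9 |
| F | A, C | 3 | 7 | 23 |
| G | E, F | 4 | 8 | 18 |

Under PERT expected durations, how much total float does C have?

te_A = (9 + 4·11 + 13)/6 = 66/6 = 11
te_B = (9 + 4·14 + 31)/6 = 96/6 = 16
te_C = (9 + 4·13 + 23)/6 = 84/6 = 14
te_D = (8 + 4·10 + 24)/6 = 72/6 = 12
te_E = (7 + 4·8 + 9)/6 = 48/6 = 8
te_F = (3 + 4·7 + 23)/6 = 54/6 = 9
te_G = (4 + 4·8 + 18)/6 = 54/6 = 9

Forward pass:
ES_A = 0; EF_A = 11
ES_B = 11; EF_B = 11+16 = 27
ES_C = 11; EF_C = 11+14 = 25
ES_D = max(EF_B=27, EF_C=25) = 27; EF_D = 27+12 = 39
ES_E = 39; EF_E = 39+8 = 47
ES_F = max(EF_A=11, EF_C=25) = 25; EF_F = 25+9 = 34
ES_G = max(EF_E=47, EF_F=34) = 47; EF_G = 47+9 = 56
Expected project duration μ = 56 weeks. Critical path: A → B → D → E → G.

Backward pass:
LF_G = 56; LS_G = 56−9 = 47
LF_F = LS_G = 47; LS_F = 47−9 = 38
LF_E = LS_G = 47; LS_E = 47−8 = 39
LF_D = LS_E = 39; LS_D = 39−12 = 27
LF_C = min(LS_D=27, LS_F=38) = 27; LS_C = 27−14 = 13
LF_B = LS_D = 27; LS_B = 27−16 = 11
LF_A = min(LS_B=11, LS_C=13, LS_F=38) = 11; LS_A = 11−11 = 0
Slack_C = LS_C − ES_C = 13 − 11 = 2

2 weeks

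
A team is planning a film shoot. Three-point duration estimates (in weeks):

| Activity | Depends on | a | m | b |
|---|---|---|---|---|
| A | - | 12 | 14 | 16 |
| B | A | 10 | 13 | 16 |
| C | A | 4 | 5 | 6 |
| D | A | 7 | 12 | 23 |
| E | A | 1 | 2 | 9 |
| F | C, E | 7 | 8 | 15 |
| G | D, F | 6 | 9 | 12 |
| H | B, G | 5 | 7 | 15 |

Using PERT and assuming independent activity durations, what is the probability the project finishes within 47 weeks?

te_A = (12 + 4·14 + 16)/6 = 84/6 = 14; σ²_A = ((16−12)/6)² = 0.444
te_B = (10 + 4·13 + 16)/6 = 78/6 = 13; σ²_B = ((16−10)/6)² = 1.000
te_C = (4 + 4·5 + 6)/6 = 30/6 = 5; σ²_C = ((6−4)/6)² = 0.111
te_D = (7 + 4·12 + 23)/6 = 78/6 = 13; σ²_D = ((23−7)/6)² = 7.111
te_E = (1 + 4·2 + 9)/6 = 18/6 = 3; σ²_E = ((9−1)/6)² = 1.778
te_F = (7 + 4·8 + 15)/6 = 54/6 = 9; σ²_F = ((15−7)/6)² = 1.778
te_G = (6 + 4·9 + 12)/6 = 54/6 = 9; σ²_G = ((12−6)/6)² = 1.000
te_H = (5 + 4·7 + 15)/6 = 48/6 = 8; σ²_H = ((15−5)/6)² = 2.778

Forward pass:
ES_A = 0; EF_A = 14
ES_B = 14; EF_B = 14+13 = 27
ES_C = 14; EF_C = 14+5 = 19
ES_D = 14; EF_D = 14+13 = 27
ES_E = 14; EF_E = 14+3 = 17
ES_F = max(EF_C=19, EF_E=17) = 19; EF_F = 19+9 = 28
ES_G = max(EF_D=27, EF_F=28) = 28; EF_G = 28+9 = 37
ES_H = max(EF_B=27, EF_G=37) = 37; EF_H = 37+8 = 45
Expected project duration μ = 45 weeks. Critical path: A → C → F → G → H.

Variance along critical path = 0.444 + 0.111 + 1.778 + 1.000 + 2.778 = 6.111; σ = √6.111 = 2.472 weeks.
Z = (47 − 45) / 2.472 = 0.809
P(T ≤ 47) = Φ(0.809) ≈ 0.791

0.791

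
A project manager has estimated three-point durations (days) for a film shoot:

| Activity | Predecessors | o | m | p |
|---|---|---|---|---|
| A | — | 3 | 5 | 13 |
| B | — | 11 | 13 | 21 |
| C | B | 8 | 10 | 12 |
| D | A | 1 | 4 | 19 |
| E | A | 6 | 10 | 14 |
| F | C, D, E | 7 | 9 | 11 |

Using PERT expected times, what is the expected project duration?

te_A = (3 + 4·5 + 13)/6 = 36/6 = 6
te_B = (11 + 4·13 + 21)/6 = 84/6 = 14
te_C = (8 + 4·10 + 12)/6 = 60/6 = 10
te_D = (1 + 4·4 + 19)/6 = 36/6 = 6
te_E = (6 + 4·10 + 14)/6 = 60/6 = 10
te_F = (7 + 4·9 + 11)/6 = 54/6 = 9

Forward pass:
ES_A = 0; EF_A = 6
ES_B = 0; EF_B = 14
ES_C = 14; EF_C = 14+10 = 24
ES_D = 6; EF_D = 6+6 = 12
ES_E = 6; EF_E = 6+10 = 16
ES_F = max(EF_C=24, EF_D=12, EF_E=16) = 24; EF_F = 24+9 = 33
Expected project duration μ = 33 days. Critical path: B → C → F.

33 days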